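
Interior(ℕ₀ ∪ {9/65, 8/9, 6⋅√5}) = ∅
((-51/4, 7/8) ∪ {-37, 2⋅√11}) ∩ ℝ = {-37, 2⋅√11} ∪ (-51/4, 7/8)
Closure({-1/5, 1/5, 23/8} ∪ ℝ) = ℝ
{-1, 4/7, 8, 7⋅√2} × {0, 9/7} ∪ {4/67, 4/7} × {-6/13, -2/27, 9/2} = ({4/67, 4/7} × {-6/13, -2/27, 9/2}) ∪ ({-1, 4/7, 8, 7⋅√2} × {0, 9/7})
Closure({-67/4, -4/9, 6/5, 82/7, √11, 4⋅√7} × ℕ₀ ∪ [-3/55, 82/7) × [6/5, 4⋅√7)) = ({-3/55, 82/7} × [6/5, 4⋅√7]) ∪ ([-3/55, 82/7] × {6/5, 4⋅√7}) ∪ ({-67/4, -4/9, 6/5, 82/7, √11, 4⋅√7} × ℕ₀) ∪ ([-3/55, 82/7) × [6/5, 4⋅√7))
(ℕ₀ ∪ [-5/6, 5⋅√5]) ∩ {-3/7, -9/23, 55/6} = {-3/7, -9/23, 55/6}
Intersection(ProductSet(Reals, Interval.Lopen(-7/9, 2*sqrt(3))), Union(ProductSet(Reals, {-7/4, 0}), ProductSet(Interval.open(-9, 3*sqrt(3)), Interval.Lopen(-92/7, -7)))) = ProductSet(Reals, {0})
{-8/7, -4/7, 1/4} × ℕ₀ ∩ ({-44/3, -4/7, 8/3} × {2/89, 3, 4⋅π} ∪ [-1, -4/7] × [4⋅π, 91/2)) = {-4/7} × ({3} ∪ {13, 14, …, 45})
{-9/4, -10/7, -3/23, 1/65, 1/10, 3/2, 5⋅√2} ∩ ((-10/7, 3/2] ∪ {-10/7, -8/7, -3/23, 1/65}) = {-10/7, -3/23, 1/65, 1/10, 3/2}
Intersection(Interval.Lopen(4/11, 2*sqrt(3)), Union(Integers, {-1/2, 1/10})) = Range(1, 4, 1)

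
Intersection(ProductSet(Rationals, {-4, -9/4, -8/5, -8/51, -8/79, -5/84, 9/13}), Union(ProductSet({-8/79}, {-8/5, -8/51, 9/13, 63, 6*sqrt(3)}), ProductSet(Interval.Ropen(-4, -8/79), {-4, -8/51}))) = Union(ProductSet({-8/79}, {-8/5, -8/51, 9/13}), ProductSet(Intersection(Interval.Ropen(-4, -8/79), Rationals), {-4, -8/51}))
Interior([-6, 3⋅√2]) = (-6, 3⋅√2)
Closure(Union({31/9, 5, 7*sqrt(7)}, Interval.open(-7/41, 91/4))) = Interval(-7/41, 91/4)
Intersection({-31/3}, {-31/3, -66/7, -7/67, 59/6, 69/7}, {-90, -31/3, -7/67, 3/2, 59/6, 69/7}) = {-31/3}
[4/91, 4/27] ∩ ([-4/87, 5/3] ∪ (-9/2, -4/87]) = [4/91, 4/27]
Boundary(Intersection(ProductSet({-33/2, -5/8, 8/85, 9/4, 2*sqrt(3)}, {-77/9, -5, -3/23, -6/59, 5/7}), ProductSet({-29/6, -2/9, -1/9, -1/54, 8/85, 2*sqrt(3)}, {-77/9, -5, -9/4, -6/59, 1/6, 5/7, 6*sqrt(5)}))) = ProductSet({8/85, 2*sqrt(3)}, {-77/9, -5, -6/59, 5/7})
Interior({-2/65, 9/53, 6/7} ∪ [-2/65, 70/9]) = (-2/65, 70/9)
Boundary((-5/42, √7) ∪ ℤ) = {-5/42, √7} ∪ (ℤ \ (-5/42, √7))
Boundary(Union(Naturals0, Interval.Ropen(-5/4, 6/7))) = Union(Complement(Naturals0, Interval.open(-5/4, 6/7)), {-5/4, 6/7})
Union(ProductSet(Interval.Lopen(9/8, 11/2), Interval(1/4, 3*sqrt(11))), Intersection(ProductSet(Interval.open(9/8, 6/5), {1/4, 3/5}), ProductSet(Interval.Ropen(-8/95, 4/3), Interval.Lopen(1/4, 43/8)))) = ProductSet(Interval.Lopen(9/8, 11/2), Interval(1/4, 3*sqrt(11)))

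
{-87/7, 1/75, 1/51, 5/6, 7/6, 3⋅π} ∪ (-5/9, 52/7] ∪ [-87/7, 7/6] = [-87/7, 52/7] ∪ {3⋅π}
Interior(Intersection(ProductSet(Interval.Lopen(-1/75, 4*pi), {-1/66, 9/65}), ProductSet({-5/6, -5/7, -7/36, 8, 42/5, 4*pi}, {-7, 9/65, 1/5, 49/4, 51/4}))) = EmptySet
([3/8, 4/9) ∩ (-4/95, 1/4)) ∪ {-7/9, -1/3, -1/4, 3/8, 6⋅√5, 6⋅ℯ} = {-7/9, -1/3, -1/4, 3/8, 6⋅√5, 6⋅ℯ}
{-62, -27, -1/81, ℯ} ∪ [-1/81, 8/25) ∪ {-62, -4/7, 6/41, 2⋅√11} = {-62, -27, -4/7, 2⋅√11, ℯ} ∪ [-1/81, 8/25)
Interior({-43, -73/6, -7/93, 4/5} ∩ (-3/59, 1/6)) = ∅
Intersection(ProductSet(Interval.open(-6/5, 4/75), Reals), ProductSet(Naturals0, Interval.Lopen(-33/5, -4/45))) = ProductSet(Range(0, 1, 1), Interval.Lopen(-33/5, -4/45))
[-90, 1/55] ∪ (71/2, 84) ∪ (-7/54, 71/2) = [-90, 71/2) ∪ (71/2, 84)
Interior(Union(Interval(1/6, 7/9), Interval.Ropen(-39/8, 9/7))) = Interval.open(-39/8, 9/7)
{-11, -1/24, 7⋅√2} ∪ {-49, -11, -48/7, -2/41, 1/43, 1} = {-49, -11, -48/7, -2/41, -1/24, 1/43, 1, 7⋅√2}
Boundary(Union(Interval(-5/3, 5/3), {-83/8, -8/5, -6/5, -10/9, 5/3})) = {-83/8, -5/3, 5/3}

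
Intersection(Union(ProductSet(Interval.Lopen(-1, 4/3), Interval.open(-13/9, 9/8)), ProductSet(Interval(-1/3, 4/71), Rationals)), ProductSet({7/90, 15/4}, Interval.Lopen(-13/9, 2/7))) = ProductSet({7/90}, Interval.Lopen(-13/9, 2/7))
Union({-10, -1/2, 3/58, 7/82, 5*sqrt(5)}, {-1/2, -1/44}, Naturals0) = Union({-10, -1/2, -1/44, 3/58, 7/82, 5*sqrt(5)}, Naturals0)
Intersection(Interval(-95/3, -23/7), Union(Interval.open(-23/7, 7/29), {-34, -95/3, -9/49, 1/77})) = {-95/3}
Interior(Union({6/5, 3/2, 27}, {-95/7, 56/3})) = EmptySet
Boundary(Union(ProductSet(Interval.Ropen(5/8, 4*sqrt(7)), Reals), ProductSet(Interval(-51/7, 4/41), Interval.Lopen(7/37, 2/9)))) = Union(ProductSet({-51/7, 4/41}, Interval(7/37, 2/9)), ProductSet({5/8, 4*sqrt(7)}, Reals), ProductSet(Interval(-51/7, 4/41), {7/37, 2/9}))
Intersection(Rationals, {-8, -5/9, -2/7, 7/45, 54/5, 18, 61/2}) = {-8, -5/9, -2/7, 7/45, 54/5, 18, 61/2}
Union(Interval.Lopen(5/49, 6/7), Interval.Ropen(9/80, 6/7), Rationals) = Union(Interval(5/49, 6/7), Rationals)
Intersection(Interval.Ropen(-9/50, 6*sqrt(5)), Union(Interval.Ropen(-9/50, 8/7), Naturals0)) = Union(Interval.Ropen(-9/50, 8/7), Range(0, 14, 1))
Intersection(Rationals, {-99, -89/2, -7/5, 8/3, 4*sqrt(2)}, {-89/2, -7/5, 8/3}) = {-89/2, -7/5, 8/3}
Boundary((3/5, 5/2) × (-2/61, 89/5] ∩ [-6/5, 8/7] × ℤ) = [3/5, 8/7] × {0, 1, …, 17}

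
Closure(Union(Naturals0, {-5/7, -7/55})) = Union({-5/7, -7/55}, Naturals0)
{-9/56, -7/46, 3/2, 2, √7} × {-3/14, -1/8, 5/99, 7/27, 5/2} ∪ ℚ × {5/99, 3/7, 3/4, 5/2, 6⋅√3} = (ℚ × {5/99, 3/7, 3/4, 5/2, 6⋅√3}) ∪ ({-9/56, -7/46, 3/2, 2, √7} × {-3/14, -1/8, 5/99, 7/27, 5/2})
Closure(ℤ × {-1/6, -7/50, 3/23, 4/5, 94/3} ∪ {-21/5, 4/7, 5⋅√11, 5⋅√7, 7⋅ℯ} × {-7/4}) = (ℤ × {-1/6, -7/50, 3/23, 4/5, 94/3}) ∪ ({-21/5, 4/7, 5⋅√11, 5⋅√7, 7⋅ℯ} × {-7/4})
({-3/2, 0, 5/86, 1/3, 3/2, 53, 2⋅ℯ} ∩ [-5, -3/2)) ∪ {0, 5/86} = {0, 5/86}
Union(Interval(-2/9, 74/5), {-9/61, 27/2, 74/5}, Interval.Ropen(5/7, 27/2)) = Interval(-2/9, 74/5)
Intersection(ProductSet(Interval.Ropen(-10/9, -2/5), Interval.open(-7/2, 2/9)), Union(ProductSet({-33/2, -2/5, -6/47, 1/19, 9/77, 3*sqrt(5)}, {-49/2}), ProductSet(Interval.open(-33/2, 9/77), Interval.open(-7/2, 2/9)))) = ProductSet(Interval.Ropen(-10/9, -2/5), Interval.open(-7/2, 2/9))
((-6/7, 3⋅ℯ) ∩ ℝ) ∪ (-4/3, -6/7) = (-4/3, -6/7) ∪ (-6/7, 3⋅ℯ)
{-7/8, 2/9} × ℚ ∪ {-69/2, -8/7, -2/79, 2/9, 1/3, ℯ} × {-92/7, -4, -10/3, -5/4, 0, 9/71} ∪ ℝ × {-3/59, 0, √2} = ({-7/8, 2/9} × ℚ) ∪ (ℝ × {-3/59, 0, √2}) ∪ ({-69/2, -8/7, -2/79, 2/9, 1/3, ℯ} × {-92/7, -4, -10/3, -5/4, 0, 9/71})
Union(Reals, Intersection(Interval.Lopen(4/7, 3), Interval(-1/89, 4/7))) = Reals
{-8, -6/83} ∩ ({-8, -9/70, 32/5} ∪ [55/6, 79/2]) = {-8}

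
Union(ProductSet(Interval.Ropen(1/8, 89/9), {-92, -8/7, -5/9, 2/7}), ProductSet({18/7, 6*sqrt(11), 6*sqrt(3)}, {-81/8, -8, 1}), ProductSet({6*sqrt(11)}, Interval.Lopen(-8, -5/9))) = Union(ProductSet({6*sqrt(11)}, Interval.Lopen(-8, -5/9)), ProductSet({18/7, 6*sqrt(11), 6*sqrt(3)}, {-81/8, -8, 1}), ProductSet(Interval.Ropen(1/8, 89/9), {-92, -8/7, -5/9, 2/7}))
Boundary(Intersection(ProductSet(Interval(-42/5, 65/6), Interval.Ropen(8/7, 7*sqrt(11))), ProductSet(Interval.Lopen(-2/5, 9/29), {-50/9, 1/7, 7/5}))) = ProductSet(Interval(-2/5, 9/29), {7/5})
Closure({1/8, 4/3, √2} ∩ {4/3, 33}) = {4/3}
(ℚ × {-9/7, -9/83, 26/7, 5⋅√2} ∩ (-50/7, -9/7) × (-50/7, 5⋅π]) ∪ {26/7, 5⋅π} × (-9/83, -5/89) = ({26/7, 5⋅π} × (-9/83, -5/89)) ∪ ((ℚ ∩ (-50/7, -9/7)) × {-9/7, -9/83, 26/7, 5⋅√2})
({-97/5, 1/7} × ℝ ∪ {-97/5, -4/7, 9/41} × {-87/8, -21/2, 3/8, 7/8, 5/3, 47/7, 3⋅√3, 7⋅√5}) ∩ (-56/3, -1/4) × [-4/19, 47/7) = {-4/7} × {3/8, 7/8, 5/3, 3⋅√3}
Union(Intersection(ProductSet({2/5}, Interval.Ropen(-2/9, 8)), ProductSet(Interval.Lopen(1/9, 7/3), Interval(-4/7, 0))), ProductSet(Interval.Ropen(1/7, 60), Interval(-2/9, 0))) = ProductSet(Interval.Ropen(1/7, 60), Interval(-2/9, 0))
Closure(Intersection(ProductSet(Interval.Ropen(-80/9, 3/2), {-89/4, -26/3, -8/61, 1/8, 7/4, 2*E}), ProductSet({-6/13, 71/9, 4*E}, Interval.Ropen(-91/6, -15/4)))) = ProductSet({-6/13}, {-26/3})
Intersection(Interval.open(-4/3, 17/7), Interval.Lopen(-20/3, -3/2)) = EmptySet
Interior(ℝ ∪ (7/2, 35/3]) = (-∞, ∞)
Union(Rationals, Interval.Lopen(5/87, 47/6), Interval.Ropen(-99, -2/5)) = Union(Interval(-99, -2/5), Interval(5/87, 47/6), Rationals)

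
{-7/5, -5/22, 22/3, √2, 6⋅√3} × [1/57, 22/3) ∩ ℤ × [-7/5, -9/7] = ∅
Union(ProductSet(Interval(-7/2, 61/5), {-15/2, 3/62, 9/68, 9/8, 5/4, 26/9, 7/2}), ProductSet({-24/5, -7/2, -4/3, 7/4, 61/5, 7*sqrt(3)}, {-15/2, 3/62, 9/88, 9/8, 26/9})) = Union(ProductSet({-24/5, -7/2, -4/3, 7/4, 61/5, 7*sqrt(3)}, {-15/2, 3/62, 9/88, 9/8, 26/9}), ProductSet(Interval(-7/2, 61/5), {-15/2, 3/62, 9/68, 9/8, 5/4, 26/9, 7/2}))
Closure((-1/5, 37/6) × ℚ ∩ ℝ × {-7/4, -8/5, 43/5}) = [-1/5, 37/6] × {-7/4, -8/5, 43/5}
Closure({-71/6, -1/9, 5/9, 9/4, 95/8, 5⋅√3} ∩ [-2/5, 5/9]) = {-1/9, 5/9}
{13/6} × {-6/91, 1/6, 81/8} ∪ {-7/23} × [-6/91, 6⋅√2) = ({13/6} × {-6/91, 1/6, 81/8}) ∪ ({-7/23} × [-6/91, 6⋅√2))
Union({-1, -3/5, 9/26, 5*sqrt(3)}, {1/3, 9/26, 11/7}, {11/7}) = {-1, -3/5, 1/3, 9/26, 11/7, 5*sqrt(3)}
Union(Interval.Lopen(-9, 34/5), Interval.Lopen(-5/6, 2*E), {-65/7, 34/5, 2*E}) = Union({-65/7}, Interval.Lopen(-9, 34/5))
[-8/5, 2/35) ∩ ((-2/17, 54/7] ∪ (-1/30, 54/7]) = (-2/17, 2/35)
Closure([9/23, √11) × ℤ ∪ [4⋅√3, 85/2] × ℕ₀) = ([9/23, √11] × ℤ) ∪ ([4⋅√3, 85/2] × ℕ₀)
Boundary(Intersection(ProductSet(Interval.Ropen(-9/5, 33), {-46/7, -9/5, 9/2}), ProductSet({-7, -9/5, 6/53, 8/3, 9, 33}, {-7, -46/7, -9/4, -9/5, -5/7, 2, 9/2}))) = ProductSet({-9/5, 6/53, 8/3, 9}, {-46/7, -9/5, 9/2})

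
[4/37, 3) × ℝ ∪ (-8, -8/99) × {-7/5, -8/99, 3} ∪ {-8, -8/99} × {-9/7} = ({-8, -8/99} × {-9/7}) ∪ ([4/37, 3) × ℝ) ∪ ((-8, -8/99) × {-7/5, -8/99, 3})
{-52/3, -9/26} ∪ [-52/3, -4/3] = [-52/3, -4/3] ∪ {-9/26}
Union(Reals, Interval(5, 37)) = Interval(-oo, oo)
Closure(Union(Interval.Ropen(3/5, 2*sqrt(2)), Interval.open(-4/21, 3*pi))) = Interval(-4/21, 3*pi)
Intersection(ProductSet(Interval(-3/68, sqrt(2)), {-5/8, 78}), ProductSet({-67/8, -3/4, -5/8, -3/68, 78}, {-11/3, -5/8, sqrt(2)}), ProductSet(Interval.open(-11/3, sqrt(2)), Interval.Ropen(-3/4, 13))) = ProductSet({-3/68}, {-5/8})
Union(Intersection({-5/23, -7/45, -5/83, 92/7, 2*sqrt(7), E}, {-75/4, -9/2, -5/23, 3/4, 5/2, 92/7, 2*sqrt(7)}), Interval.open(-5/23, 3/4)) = Union({92/7, 2*sqrt(7)}, Interval.Ropen(-5/23, 3/4))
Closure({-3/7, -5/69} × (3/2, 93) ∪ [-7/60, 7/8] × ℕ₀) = ([-7/60, 7/8] × ℕ₀) ∪ ({-3/7, -5/69} × [3/2, 93])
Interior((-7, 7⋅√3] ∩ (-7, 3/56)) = (-7, 3/56)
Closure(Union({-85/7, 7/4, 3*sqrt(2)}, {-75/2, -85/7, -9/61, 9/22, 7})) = {-75/2, -85/7, -9/61, 9/22, 7/4, 7, 3*sqrt(2)}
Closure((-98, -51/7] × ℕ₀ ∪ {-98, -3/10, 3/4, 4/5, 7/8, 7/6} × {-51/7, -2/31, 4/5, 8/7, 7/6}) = ([-98, -51/7] × ℕ₀) ∪ ({-98, -3/10, 3/4, 4/5, 7/8, 7/6} × {-51/7, -2/31, 4/5, 8/7, 7/6})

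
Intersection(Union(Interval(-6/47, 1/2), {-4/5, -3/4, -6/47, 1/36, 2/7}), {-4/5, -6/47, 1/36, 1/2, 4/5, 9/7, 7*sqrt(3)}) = {-4/5, -6/47, 1/36, 1/2}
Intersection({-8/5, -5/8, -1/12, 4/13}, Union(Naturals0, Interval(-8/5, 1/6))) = {-8/5, -5/8, -1/12}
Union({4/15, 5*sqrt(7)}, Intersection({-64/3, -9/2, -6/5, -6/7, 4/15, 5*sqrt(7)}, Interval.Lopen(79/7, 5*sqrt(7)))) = {4/15, 5*sqrt(7)}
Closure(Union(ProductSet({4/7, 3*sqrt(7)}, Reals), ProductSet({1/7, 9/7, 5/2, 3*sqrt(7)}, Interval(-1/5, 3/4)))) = Union(ProductSet({4/7, 3*sqrt(7)}, Reals), ProductSet({1/7, 9/7, 5/2, 3*sqrt(7)}, Interval(-1/5, 3/4)))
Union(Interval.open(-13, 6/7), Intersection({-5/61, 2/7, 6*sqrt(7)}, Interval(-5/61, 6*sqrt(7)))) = Union({6*sqrt(7)}, Interval.open(-13, 6/7))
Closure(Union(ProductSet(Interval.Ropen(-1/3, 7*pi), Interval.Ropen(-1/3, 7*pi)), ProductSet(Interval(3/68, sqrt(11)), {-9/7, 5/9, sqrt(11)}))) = Union(ProductSet({-1/3, 7*pi}, Interval(-1/3, 7*pi)), ProductSet(Interval(-1/3, 7*pi), {-1/3, 7*pi}), ProductSet(Interval.Ropen(-1/3, 7*pi), Interval.Ropen(-1/3, 7*pi)), ProductSet(Interval(3/68, sqrt(11)), {-9/7, 5/9, sqrt(11)}))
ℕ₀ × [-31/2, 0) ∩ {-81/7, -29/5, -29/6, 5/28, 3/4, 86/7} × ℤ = ∅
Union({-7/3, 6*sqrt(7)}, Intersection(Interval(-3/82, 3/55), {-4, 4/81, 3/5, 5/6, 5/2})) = {-7/3, 4/81, 6*sqrt(7)}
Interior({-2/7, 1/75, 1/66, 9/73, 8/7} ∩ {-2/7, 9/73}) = ∅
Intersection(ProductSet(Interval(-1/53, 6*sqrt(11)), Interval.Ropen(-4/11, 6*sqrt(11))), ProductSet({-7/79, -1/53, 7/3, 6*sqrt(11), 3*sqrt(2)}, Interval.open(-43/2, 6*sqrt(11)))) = ProductSet({-1/53, 7/3, 6*sqrt(11), 3*sqrt(2)}, Interval.Ropen(-4/11, 6*sqrt(11)))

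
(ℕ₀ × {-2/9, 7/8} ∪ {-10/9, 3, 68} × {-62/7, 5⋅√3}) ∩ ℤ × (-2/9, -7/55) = ∅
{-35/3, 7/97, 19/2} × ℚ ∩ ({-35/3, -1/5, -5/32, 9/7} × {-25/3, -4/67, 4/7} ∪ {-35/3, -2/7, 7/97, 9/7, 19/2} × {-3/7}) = ({-35/3} × {-25/3, -4/67, 4/7}) ∪ ({-35/3, 7/97, 19/2} × {-3/7})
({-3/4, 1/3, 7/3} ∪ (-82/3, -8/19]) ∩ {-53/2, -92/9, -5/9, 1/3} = {-53/2, -92/9, -5/9, 1/3}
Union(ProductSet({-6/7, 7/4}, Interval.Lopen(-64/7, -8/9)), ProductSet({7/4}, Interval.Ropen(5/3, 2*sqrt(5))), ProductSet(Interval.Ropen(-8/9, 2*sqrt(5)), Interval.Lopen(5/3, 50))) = Union(ProductSet({7/4}, Interval.Ropen(5/3, 2*sqrt(5))), ProductSet({-6/7, 7/4}, Interval.Lopen(-64/7, -8/9)), ProductSet(Interval.Ropen(-8/9, 2*sqrt(5)), Interval.Lopen(5/3, 50)))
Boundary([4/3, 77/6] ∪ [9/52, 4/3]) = {9/52, 77/6}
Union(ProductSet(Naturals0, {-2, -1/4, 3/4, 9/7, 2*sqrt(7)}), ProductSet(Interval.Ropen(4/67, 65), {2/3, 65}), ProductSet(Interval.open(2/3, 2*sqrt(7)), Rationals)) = Union(ProductSet(Interval.Ropen(4/67, 65), {2/3, 65}), ProductSet(Interval.open(2/3, 2*sqrt(7)), Rationals), ProductSet(Naturals0, {-2, -1/4, 3/4, 9/7, 2*sqrt(7)}))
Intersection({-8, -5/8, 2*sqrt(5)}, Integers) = {-8}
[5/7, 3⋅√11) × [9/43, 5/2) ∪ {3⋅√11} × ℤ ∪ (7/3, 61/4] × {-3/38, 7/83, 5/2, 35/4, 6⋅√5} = ({3⋅√11} × ℤ) ∪ ([5/7, 3⋅√11) × [9/43, 5/2)) ∪ ((7/3, 61/4] × {-3/38, 7/83, 5/2, 35/4, 6⋅√5})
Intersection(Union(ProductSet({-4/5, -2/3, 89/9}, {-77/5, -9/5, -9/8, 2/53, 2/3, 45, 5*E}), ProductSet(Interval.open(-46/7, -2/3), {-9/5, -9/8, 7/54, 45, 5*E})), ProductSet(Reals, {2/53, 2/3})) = ProductSet({-4/5, -2/3, 89/9}, {2/53, 2/3})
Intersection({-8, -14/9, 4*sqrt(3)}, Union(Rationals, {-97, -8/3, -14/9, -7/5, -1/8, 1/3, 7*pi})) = {-8, -14/9}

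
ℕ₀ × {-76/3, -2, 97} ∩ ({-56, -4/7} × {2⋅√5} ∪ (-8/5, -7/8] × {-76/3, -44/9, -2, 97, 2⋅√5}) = ∅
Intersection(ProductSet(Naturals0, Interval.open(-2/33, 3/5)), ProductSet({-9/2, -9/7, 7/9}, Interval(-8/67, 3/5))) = EmptySet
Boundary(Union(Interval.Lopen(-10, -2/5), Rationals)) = Union(Interval(-oo, -10), Interval(-2/5, oo))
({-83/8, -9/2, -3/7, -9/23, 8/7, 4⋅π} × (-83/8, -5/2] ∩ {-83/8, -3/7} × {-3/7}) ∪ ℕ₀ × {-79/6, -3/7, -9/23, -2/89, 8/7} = ℕ₀ × {-79/6, -3/7, -9/23, -2/89, 8/7}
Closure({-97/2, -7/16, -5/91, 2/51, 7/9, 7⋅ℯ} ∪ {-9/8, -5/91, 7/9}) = {-97/2, -9/8, -7/16, -5/91, 2/51, 7/9, 7⋅ℯ}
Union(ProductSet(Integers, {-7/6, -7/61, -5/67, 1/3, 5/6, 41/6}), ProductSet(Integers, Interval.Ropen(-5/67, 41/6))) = ProductSet(Integers, Union({-7/6, -7/61}, Interval(-5/67, 41/6)))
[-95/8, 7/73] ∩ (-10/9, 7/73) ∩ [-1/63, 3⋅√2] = [-1/63, 7/73)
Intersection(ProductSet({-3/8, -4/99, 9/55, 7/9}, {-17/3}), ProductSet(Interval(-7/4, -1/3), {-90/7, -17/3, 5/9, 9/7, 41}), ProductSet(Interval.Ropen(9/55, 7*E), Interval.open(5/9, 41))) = EmptySet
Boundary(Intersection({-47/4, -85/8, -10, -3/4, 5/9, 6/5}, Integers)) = {-10}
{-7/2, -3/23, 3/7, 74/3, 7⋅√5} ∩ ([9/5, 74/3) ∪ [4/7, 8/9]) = {7⋅√5}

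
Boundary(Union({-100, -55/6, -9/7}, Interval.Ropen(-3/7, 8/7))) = {-100, -55/6, -9/7, -3/7, 8/7}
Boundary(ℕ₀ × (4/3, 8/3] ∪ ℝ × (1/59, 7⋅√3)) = ℝ × {1/59, 7⋅√3}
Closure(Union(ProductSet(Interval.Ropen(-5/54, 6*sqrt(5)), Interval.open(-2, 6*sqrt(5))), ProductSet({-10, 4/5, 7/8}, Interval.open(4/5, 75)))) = Union(ProductSet({-10}, Interval(4/5, 75)), ProductSet({-5/54, 6*sqrt(5)}, Interval(-2, 6*sqrt(5))), ProductSet({-10, 4/5, 7/8}, Interval.Lopen(4/5, 75)), ProductSet(Interval(-5/54, 6*sqrt(5)), {-2, 6*sqrt(5)}), ProductSet(Interval.Ropen(-5/54, 6*sqrt(5)), Interval.open(-2, 6*sqrt(5))))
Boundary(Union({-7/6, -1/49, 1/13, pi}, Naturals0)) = Union({-7/6, -1/49, 1/13, pi}, Naturals0)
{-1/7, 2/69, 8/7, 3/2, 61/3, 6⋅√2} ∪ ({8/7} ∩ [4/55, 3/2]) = {-1/7, 2/69, 8/7, 3/2, 61/3, 6⋅√2}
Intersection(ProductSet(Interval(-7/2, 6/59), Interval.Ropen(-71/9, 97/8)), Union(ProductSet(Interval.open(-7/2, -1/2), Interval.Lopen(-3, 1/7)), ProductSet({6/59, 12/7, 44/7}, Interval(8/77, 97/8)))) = Union(ProductSet({6/59}, Interval.Ropen(8/77, 97/8)), ProductSet(Interval.open(-7/2, -1/2), Interval.Lopen(-3, 1/7)))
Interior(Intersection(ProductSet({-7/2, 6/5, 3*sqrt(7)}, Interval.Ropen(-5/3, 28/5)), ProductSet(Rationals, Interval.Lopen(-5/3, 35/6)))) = EmptySet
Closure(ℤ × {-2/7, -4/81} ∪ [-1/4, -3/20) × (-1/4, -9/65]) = (ℤ × {-2/7, -4/81}) ∪ ({-1/4, -3/20} × [-1/4, -9/65]) ∪ ([-1/4, -3/20] × {-1/4, -9/65}) ∪ ([-1/4, -3/20) × (-1/4, -9/65])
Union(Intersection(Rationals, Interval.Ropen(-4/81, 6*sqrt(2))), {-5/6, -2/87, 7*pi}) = Union({-5/6, 7*pi}, Intersection(Interval.Ropen(-4/81, 6*sqrt(2)), Rationals))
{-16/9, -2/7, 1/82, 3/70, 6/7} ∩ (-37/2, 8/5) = {-16/9, -2/7, 1/82, 3/70, 6/7}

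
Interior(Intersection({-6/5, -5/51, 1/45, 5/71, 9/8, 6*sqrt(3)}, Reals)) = EmptySet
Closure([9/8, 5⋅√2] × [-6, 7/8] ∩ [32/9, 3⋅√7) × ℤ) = [32/9, 5⋅√2] × {-6, -5, …, 0}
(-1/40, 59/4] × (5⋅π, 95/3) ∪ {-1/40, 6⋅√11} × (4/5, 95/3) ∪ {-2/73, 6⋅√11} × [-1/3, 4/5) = ({-2/73, 6⋅√11} × [-1/3, 4/5)) ∪ ({-1/40, 6⋅√11} × (4/5, 95/3)) ∪ ((-1/40, 59/4] × (5⋅π, 95/3))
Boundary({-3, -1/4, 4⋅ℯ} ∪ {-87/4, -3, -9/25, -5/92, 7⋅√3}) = {-87/4, -3, -9/25, -1/4, -5/92, 7⋅√3, 4⋅ℯ}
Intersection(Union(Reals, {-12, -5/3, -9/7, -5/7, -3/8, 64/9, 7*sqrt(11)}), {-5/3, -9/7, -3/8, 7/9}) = {-5/3, -9/7, -3/8, 7/9}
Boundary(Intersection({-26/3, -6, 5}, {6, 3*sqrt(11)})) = EmptySet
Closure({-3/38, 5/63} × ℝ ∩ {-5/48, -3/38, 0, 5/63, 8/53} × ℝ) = {-3/38, 5/63} × ℝ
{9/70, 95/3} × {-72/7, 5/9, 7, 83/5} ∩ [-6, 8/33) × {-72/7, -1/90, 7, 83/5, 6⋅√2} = {9/70} × {-72/7, 7, 83/5}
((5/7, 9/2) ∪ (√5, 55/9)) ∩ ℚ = ℚ ∩ (5/7, 55/9)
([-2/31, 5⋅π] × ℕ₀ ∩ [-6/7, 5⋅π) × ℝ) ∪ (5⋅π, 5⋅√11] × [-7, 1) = ([-2/31, 5⋅π) × ℕ₀) ∪ ((5⋅π, 5⋅√11] × [-7, 1))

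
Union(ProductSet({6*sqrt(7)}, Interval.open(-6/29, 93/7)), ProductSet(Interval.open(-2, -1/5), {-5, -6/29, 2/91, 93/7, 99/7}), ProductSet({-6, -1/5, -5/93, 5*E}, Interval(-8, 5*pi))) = Union(ProductSet({6*sqrt(7)}, Interval.open(-6/29, 93/7)), ProductSet({-6, -1/5, -5/93, 5*E}, Interval(-8, 5*pi)), ProductSet(Interval.open(-2, -1/5), {-5, -6/29, 2/91, 93/7, 99/7}))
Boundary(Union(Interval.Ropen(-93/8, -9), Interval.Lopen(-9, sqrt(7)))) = {-93/8, -9, sqrt(7)}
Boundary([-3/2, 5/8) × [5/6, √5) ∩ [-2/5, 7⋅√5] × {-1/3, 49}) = ∅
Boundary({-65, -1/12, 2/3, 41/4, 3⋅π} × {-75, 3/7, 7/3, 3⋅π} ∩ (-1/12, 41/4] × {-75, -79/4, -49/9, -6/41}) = {2/3, 41/4, 3⋅π} × {-75}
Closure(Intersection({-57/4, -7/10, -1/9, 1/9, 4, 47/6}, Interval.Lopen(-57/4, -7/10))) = {-7/10}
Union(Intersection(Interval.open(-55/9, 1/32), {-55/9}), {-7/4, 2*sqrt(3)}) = {-7/4, 2*sqrt(3)}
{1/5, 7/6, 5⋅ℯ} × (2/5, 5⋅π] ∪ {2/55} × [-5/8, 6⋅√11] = ({2/55} × [-5/8, 6⋅√11]) ∪ ({1/5, 7/6, 5⋅ℯ} × (2/5, 5⋅π])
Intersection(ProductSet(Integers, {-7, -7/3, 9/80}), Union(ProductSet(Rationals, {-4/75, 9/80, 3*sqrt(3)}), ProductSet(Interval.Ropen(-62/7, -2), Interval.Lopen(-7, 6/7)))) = Union(ProductSet(Integers, {9/80}), ProductSet(Range(-8, -2, 1), {-7/3, 9/80}))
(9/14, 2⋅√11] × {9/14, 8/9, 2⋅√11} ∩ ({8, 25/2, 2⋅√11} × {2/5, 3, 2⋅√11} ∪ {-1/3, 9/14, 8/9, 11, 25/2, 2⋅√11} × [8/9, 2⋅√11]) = {8/9, 2⋅√11} × {8/9, 2⋅√11}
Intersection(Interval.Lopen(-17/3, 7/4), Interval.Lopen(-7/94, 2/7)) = Interval.Lopen(-7/94, 2/7)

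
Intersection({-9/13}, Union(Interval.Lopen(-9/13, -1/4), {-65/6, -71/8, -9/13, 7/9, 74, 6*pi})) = {-9/13}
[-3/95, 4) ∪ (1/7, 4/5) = [-3/95, 4)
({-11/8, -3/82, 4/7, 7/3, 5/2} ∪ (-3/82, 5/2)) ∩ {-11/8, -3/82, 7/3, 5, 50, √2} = {-11/8, -3/82, 7/3, √2}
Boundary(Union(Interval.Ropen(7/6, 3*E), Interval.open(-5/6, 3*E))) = {-5/6, 3*E}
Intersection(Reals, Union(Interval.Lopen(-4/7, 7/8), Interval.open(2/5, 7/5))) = Interval.open(-4/7, 7/5)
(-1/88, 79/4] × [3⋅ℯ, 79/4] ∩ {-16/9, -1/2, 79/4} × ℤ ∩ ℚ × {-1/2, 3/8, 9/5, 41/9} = ∅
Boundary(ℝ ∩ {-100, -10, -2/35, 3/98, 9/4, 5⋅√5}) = {-100, -10, -2/35, 3/98, 9/4, 5⋅√5}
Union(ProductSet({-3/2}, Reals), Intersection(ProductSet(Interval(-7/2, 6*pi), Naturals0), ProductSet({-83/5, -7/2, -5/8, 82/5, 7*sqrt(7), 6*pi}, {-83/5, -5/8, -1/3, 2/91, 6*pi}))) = ProductSet({-3/2}, Reals)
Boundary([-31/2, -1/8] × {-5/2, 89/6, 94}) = [-31/2, -1/8] × {-5/2, 89/6, 94}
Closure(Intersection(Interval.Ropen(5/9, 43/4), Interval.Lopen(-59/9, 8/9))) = Interval(5/9, 8/9)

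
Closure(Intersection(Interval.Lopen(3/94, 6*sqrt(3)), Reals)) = Interval(3/94, 6*sqrt(3))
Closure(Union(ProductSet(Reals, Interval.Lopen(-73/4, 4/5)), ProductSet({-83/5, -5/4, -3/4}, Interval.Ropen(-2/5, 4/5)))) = ProductSet(Reals, Interval(-73/4, 4/5))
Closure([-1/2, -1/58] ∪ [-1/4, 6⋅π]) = [-1/2, 6⋅π]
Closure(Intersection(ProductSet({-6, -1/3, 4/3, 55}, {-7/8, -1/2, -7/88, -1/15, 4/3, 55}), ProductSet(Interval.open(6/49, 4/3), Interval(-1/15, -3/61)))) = EmptySet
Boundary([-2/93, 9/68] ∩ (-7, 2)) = {-2/93, 9/68}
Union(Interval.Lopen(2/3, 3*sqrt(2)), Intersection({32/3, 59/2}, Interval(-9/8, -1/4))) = Interval.Lopen(2/3, 3*sqrt(2))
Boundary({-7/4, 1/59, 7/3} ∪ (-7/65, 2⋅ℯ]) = {-7/4, -7/65, 2⋅ℯ}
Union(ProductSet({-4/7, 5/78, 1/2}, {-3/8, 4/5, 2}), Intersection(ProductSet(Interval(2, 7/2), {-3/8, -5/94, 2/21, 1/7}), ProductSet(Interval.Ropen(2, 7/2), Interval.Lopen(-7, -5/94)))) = Union(ProductSet({-4/7, 5/78, 1/2}, {-3/8, 4/5, 2}), ProductSet(Interval.Ropen(2, 7/2), {-3/8, -5/94}))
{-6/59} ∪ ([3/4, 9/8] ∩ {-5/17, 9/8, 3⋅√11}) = {-6/59, 9/8}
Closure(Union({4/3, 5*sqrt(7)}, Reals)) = Reals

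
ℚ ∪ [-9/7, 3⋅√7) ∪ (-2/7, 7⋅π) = ℚ ∪ [-9/7, 7⋅π)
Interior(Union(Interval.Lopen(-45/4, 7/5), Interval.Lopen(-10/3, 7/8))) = Interval.open(-45/4, 7/5)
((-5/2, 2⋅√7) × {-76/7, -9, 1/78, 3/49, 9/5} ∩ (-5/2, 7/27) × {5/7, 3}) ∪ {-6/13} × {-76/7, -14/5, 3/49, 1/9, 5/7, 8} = {-6/13} × {-76/7, -14/5, 3/49, 1/9, 5/7, 8}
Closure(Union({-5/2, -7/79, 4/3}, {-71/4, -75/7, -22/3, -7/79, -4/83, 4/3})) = {-71/4, -75/7, -22/3, -5/2, -7/79, -4/83, 4/3}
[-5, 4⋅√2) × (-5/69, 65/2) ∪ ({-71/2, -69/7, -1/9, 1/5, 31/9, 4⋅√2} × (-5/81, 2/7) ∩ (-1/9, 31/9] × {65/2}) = [-5, 4⋅√2) × (-5/69, 65/2)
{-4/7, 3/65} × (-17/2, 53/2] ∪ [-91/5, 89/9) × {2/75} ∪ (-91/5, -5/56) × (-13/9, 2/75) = ([-91/5, 89/9) × {2/75}) ∪ ({-4/7, 3/65} × (-17/2, 53/2]) ∪ ((-91/5, -5/56) × (-13/9, 2/75))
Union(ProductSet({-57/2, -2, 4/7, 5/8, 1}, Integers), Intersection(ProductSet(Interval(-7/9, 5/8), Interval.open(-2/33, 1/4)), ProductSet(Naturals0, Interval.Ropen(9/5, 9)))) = ProductSet({-57/2, -2, 4/7, 5/8, 1}, Integers)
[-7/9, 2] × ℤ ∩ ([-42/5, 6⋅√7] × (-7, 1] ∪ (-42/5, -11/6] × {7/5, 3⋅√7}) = [-7/9, 2] × {-6, -5, …, 1}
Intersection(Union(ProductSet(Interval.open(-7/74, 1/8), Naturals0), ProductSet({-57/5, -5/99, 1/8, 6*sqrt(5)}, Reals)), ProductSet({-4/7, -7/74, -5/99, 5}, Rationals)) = ProductSet({-5/99}, Rationals)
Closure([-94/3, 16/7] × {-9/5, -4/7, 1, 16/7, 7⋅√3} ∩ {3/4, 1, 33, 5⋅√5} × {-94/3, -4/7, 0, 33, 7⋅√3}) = {3/4, 1} × {-4/7, 7⋅√3}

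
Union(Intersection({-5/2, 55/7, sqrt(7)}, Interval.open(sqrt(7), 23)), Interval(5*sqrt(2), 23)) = Interval(5*sqrt(2), 23)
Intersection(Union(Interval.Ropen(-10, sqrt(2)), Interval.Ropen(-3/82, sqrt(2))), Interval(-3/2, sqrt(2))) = Interval.Ropen(-3/2, sqrt(2))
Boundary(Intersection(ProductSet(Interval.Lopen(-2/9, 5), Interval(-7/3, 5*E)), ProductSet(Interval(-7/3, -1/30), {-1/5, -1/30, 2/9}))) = ProductSet(Interval(-2/9, -1/30), {-1/5, -1/30, 2/9})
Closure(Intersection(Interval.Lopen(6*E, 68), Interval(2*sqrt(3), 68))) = Interval(6*E, 68)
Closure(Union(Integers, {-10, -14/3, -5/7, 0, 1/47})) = Union({-14/3, -5/7, 1/47}, Integers)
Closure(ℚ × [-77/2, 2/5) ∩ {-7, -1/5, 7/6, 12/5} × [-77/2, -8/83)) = {-7, -1/5, 7/6, 12/5} × [-77/2, -8/83]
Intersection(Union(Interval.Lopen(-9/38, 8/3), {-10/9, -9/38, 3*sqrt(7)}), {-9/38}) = {-9/38}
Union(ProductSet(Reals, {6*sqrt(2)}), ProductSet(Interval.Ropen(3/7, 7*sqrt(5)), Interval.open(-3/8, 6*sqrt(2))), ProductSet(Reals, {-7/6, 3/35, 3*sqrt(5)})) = Union(ProductSet(Interval.Ropen(3/7, 7*sqrt(5)), Interval.open(-3/8, 6*sqrt(2))), ProductSet(Reals, {-7/6, 3/35, 6*sqrt(2), 3*sqrt(5)}))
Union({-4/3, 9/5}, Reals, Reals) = Reals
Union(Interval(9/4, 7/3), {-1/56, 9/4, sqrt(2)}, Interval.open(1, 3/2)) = Union({-1/56}, Interval.open(1, 3/2), Interval(9/4, 7/3))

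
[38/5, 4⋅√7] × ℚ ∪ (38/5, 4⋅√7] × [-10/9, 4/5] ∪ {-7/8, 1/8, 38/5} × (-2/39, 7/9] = ({-7/8, 1/8, 38/5} × (-2/39, 7/9]) ∪ ([38/5, 4⋅√7] × ℚ) ∪ ((38/5, 4⋅√7] × [-10/9, 4/5])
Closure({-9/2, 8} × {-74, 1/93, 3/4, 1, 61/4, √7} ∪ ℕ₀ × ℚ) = (ℕ₀ × ℝ) ∪ ({-9/2, 8} × {-74, 1/93, 3/4, 1, 61/4, √7})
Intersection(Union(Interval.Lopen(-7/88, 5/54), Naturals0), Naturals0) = Union(Naturals0, Range(0, 1, 1))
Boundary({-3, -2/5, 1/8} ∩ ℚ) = {-3, -2/5, 1/8}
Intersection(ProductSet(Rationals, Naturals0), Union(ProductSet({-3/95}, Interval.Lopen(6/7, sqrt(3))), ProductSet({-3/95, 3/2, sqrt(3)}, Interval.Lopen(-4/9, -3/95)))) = ProductSet({-3/95}, Range(1, 2, 1))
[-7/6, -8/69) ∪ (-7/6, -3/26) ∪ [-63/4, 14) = [-63/4, 14)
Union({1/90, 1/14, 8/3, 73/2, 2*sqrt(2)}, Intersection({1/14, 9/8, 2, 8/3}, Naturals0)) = {1/90, 1/14, 2, 8/3, 73/2, 2*sqrt(2)}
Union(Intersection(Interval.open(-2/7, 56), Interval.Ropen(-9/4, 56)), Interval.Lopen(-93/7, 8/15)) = Interval.open(-93/7, 56)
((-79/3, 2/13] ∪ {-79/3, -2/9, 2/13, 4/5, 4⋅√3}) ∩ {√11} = ∅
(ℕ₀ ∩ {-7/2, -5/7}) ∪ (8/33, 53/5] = (8/33, 53/5]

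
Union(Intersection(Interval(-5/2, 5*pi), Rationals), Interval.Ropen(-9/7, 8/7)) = Union(Intersection(Interval(-5/2, 5*pi), Rationals), Interval(-9/7, 8/7))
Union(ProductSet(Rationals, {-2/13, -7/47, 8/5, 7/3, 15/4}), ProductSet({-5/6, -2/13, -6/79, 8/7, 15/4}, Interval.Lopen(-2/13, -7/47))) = Union(ProductSet({-5/6, -2/13, -6/79, 8/7, 15/4}, Interval.Lopen(-2/13, -7/47)), ProductSet(Rationals, {-2/13, -7/47, 8/5, 7/3, 15/4}))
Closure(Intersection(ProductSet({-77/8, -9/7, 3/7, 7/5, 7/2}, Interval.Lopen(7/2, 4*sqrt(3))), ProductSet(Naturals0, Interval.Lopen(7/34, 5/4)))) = EmptySet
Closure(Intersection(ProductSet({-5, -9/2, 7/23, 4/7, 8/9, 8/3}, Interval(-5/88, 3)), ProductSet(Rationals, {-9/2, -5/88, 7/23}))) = ProductSet({-5, -9/2, 7/23, 4/7, 8/9, 8/3}, {-5/88, 7/23})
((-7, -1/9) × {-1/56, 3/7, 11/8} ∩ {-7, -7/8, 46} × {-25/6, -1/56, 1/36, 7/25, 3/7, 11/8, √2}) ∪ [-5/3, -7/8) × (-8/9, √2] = ({-7/8} × {-1/56, 3/7, 11/8}) ∪ ([-5/3, -7/8) × (-8/9, √2])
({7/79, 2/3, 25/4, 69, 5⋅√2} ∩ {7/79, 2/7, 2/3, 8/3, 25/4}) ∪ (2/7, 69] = {7/79} ∪ (2/7, 69]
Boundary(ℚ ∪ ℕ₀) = ℝ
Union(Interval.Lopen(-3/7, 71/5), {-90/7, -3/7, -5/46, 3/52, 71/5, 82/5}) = Union({-90/7, 82/5}, Interval(-3/7, 71/5))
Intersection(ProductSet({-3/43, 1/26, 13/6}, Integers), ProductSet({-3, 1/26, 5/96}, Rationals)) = ProductSet({1/26}, Integers)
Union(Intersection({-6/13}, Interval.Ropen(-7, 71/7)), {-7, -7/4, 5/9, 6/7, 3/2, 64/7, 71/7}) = {-7, -7/4, -6/13, 5/9, 6/7, 3/2, 64/7, 71/7}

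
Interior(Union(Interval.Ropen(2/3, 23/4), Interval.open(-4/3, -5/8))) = Union(Interval.open(-4/3, -5/8), Interval.open(2/3, 23/4))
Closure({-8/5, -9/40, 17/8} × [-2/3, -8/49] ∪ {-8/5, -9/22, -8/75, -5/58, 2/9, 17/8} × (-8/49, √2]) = ({-8/5, -9/40, 17/8} × [-2/3, -8/49]) ∪ ({-8/5, -9/22, -8/75, -5/58, 2/9, 17/8} × [-8/49, √2])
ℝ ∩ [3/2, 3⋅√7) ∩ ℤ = {2, 3, …, 7}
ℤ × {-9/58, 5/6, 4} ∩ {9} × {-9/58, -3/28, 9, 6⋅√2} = {9} × {-9/58}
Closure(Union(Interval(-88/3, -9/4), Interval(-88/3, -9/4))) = Interval(-88/3, -9/4)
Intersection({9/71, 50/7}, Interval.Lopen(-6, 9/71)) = {9/71}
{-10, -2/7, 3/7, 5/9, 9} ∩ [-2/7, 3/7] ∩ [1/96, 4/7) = {3/7}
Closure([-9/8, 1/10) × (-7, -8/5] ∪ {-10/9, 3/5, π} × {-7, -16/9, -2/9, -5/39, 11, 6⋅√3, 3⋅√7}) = ({-9/8, 1/10} × [-7, -8/5]) ∪ ([-9/8, 1/10] × {-7, -8/5}) ∪ ([-9/8, 1/10) × (-7, -8/5]) ∪ ({-10/9, 3/5, π} × {-7, -16/9, -2/9, -5/39, 11, 6⋅√3, 3⋅√7})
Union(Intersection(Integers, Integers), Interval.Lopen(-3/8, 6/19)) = Union(Integers, Interval.Lopen(-3/8, 6/19))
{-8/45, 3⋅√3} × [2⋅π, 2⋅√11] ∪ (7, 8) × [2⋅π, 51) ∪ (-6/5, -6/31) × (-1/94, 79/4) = ((-6/5, -6/31) × (-1/94, 79/4)) ∪ ((7, 8) × [2⋅π, 51)) ∪ ({-8/45, 3⋅√3} × [2⋅π, 2⋅√11])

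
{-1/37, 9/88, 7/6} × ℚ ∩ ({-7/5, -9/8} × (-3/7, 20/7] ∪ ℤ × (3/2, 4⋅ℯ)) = ∅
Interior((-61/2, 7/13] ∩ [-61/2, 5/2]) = (-61/2, 7/13)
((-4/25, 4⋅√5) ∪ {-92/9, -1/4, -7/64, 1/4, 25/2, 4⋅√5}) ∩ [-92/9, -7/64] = {-92/9, -1/4} ∪ (-4/25, -7/64]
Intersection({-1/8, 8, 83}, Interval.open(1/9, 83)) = {8}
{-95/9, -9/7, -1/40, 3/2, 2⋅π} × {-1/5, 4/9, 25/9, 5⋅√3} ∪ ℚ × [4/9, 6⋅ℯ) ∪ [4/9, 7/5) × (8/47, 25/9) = (ℚ × [4/9, 6⋅ℯ)) ∪ ([4/9, 7/5) × (8/47, 25/9)) ∪ ({-95/9, -9/7, -1/40, 3/2, 2⋅π} × {-1/5, 4/9, 25/9, 5⋅√3})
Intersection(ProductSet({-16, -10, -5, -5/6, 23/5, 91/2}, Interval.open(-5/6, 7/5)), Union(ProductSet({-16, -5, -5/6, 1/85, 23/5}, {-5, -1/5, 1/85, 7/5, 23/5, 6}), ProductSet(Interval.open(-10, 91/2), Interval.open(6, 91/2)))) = ProductSet({-16, -5, -5/6, 23/5}, {-1/5, 1/85})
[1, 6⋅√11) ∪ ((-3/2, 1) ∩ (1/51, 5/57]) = (1/51, 5/57] ∪ [1, 6⋅√11)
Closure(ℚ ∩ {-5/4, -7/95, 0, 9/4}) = {-5/4, -7/95, 0, 9/4}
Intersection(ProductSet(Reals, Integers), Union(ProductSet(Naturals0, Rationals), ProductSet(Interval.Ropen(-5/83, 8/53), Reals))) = ProductSet(Union(Interval.Ropen(-5/83, 8/53), Naturals0), Integers)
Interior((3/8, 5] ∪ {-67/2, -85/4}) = (3/8, 5)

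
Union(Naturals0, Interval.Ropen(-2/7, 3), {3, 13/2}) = Union({13/2}, Interval(-2/7, 3), Naturals0)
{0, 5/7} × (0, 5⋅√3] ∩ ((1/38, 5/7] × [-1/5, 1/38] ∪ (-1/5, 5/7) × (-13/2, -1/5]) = {5/7} × (0, 1/38]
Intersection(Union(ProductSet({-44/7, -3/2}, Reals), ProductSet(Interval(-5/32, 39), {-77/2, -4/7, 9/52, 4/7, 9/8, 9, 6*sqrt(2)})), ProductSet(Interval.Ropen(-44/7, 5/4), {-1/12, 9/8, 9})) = Union(ProductSet({-44/7, -3/2}, {-1/12, 9/8, 9}), ProductSet(Interval.Ropen(-5/32, 5/4), {9/8, 9}))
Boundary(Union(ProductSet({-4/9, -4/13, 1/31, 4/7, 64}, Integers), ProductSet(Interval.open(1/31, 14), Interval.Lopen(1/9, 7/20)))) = Union(ProductSet({1/31, 14}, Interval(1/9, 7/20)), ProductSet({-4/9, -4/13, 1/31, 64}, Integers), ProductSet({-4/9, -4/13, 1/31, 4/7, 64}, Complement(Integers, Interval.open(1/9, 7/20))), ProductSet(Interval(1/31, 14), {1/9, 7/20}))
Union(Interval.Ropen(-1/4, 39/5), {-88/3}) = Union({-88/3}, Interval.Ropen(-1/4, 39/5))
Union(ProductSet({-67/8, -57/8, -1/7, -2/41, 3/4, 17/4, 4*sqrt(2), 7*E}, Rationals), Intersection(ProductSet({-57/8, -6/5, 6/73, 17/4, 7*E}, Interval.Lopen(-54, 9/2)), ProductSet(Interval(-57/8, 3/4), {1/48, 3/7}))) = Union(ProductSet({-57/8, -6/5, 6/73}, {1/48, 3/7}), ProductSet({-67/8, -57/8, -1/7, -2/41, 3/4, 17/4, 4*sqrt(2), 7*E}, Rationals))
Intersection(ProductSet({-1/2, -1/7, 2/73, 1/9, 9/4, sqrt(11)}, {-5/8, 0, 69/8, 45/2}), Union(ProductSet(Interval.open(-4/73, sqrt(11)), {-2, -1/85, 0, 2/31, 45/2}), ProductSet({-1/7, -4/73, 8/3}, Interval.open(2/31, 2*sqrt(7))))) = ProductSet({2/73, 1/9, 9/4}, {0, 45/2})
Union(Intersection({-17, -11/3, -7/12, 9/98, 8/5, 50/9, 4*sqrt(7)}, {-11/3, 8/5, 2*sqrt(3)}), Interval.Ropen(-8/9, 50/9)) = Union({-11/3}, Interval.Ropen(-8/9, 50/9))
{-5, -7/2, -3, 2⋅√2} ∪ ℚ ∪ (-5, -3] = ℚ ∪ [-5, -3] ∪ {2⋅√2}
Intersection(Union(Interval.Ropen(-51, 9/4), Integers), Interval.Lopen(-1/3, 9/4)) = Union(Interval.open(-1/3, 9/4), Range(0, 3, 1))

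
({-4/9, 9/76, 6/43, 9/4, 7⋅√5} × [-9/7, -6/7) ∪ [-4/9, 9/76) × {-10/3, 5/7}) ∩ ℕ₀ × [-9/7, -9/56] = ∅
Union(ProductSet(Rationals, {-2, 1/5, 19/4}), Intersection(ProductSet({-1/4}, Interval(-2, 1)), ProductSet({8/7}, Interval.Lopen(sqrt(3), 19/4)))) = ProductSet(Rationals, {-2, 1/5, 19/4})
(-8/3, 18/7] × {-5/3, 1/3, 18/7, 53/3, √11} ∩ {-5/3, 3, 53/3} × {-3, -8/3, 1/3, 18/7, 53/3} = {-5/3} × {1/3, 18/7, 53/3}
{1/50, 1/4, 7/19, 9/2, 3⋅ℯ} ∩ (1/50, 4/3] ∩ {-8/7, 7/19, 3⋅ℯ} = {7/19}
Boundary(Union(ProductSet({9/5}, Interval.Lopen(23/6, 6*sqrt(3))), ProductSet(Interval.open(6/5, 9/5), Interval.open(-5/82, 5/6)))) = Union(ProductSet({9/5}, Interval(23/6, 6*sqrt(3))), ProductSet({6/5, 9/5}, Interval(-5/82, 5/6)), ProductSet(Interval(6/5, 9/5), {-5/82, 5/6}))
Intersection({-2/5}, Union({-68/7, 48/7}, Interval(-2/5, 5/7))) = {-2/5}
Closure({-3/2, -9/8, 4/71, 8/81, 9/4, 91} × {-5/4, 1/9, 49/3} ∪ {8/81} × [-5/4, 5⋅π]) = ({8/81} × [-5/4, 5⋅π]) ∪ ({-3/2, -9/8, 4/71, 8/81, 9/4, 91} × {-5/4, 1/9, 49/3})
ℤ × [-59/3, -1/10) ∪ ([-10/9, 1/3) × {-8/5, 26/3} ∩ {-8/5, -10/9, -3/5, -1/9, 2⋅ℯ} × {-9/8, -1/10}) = ℤ × [-59/3, -1/10)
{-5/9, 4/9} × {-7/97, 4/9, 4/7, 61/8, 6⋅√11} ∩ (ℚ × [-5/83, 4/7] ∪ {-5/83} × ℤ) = {-5/9, 4/9} × {4/9, 4/7}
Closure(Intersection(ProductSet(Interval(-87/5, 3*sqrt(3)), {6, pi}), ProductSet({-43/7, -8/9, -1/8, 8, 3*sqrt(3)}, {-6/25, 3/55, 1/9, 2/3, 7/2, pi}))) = ProductSet({-43/7, -8/9, -1/8, 3*sqrt(3)}, {pi})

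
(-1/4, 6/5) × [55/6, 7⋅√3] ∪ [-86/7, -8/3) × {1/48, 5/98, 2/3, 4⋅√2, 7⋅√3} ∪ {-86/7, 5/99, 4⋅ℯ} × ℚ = ({-86/7, 5/99, 4⋅ℯ} × ℚ) ∪ ((-1/4, 6/5) × [55/6, 7⋅√3]) ∪ ([-86/7, -8/3) × {1/48, 5/98, 2/3, 4⋅√2, 7⋅√3})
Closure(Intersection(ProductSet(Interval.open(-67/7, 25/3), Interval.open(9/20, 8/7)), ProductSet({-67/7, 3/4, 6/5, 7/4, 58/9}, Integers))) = ProductSet({3/4, 6/5, 7/4, 58/9}, Range(1, 2, 1))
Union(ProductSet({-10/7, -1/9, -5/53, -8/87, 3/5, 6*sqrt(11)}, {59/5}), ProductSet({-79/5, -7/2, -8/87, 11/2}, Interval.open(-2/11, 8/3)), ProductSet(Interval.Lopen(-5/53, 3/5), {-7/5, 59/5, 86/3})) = Union(ProductSet({-79/5, -7/2, -8/87, 11/2}, Interval.open(-2/11, 8/3)), ProductSet({-10/7, -1/9, -5/53, -8/87, 3/5, 6*sqrt(11)}, {59/5}), ProductSet(Interval.Lopen(-5/53, 3/5), {-7/5, 59/5, 86/3}))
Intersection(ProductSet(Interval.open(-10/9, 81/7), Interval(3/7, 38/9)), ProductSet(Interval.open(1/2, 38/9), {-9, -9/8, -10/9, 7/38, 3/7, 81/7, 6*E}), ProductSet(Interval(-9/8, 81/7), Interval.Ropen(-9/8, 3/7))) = EmptySet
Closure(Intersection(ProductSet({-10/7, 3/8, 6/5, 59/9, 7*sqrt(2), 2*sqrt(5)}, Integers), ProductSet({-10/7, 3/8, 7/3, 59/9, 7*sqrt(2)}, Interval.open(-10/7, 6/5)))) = ProductSet({-10/7, 3/8, 59/9, 7*sqrt(2)}, Range(-1, 2, 1))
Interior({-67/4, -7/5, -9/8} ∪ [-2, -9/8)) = (-2, -9/8)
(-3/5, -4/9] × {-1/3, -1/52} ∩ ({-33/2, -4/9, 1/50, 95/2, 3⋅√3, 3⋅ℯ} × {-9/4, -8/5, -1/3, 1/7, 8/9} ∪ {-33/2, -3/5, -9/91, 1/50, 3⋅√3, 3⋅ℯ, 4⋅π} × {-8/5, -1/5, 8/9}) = {-4/9} × {-1/3}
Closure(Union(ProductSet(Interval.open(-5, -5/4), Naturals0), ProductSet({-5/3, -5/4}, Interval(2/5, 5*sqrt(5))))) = Union(ProductSet({-5/3, -5/4}, Interval(2/5, 5*sqrt(5))), ProductSet(Interval(-5, -5/4), Naturals0))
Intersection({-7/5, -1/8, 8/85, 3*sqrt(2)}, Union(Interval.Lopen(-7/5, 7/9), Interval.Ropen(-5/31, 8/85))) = {-1/8, 8/85}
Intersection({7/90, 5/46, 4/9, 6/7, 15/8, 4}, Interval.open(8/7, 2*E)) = {15/8, 4}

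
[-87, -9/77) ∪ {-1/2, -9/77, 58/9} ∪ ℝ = (-∞, ∞)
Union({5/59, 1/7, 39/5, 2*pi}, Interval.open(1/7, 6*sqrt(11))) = Union({5/59}, Interval.Ropen(1/7, 6*sqrt(11)))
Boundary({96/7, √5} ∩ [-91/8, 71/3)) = {96/7, √5}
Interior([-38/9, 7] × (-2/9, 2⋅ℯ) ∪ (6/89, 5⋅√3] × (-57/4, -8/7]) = ((-38/9, 7) × (-2/9, 2⋅ℯ)) ∪ ((6/89, 5⋅√3) × (-57/4, -8/7))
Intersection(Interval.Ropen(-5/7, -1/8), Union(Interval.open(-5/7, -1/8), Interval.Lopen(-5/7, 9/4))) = Interval.open(-5/7, -1/8)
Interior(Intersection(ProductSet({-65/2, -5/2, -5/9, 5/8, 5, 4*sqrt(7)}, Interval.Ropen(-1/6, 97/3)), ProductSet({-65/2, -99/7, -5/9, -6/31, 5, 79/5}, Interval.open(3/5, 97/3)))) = EmptySet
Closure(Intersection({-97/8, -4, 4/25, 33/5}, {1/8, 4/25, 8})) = {4/25}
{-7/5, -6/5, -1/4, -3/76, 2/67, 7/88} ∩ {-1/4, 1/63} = {-1/4}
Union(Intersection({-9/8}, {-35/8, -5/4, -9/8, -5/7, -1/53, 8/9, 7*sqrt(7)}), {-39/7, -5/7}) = {-39/7, -9/8, -5/7}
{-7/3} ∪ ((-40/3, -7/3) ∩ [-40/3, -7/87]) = (-40/3, -7/3]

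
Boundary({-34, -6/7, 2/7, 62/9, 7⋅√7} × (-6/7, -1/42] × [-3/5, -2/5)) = {-34, -6/7, 2/7, 62/9, 7⋅√7} × [-6/7, -1/42] × [-3/5, -2/5]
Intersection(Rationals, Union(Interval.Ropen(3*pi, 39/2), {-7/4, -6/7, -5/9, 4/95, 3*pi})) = Union({-7/4, -6/7, -5/9, 4/95}, Intersection(Interval.Ropen(3*pi, 39/2), Rationals))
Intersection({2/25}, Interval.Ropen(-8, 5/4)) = {2/25}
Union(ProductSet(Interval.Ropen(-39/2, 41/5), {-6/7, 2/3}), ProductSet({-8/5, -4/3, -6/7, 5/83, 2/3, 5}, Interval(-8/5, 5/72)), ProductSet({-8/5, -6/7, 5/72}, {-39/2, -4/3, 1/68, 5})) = Union(ProductSet({-8/5, -6/7, 5/72}, {-39/2, -4/3, 1/68, 5}), ProductSet({-8/5, -4/3, -6/7, 5/83, 2/3, 5}, Interval(-8/5, 5/72)), ProductSet(Interval.Ropen(-39/2, 41/5), {-6/7, 2/3}))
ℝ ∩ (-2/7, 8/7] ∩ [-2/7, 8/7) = (-2/7, 8/7)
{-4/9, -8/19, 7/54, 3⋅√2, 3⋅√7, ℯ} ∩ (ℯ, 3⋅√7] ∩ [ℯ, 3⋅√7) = {3⋅√2}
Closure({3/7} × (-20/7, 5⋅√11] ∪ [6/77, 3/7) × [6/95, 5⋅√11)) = ({3/7} × [-20/7, 5⋅√11]) ∪ ({6/77, 3/7} × [6/95, 5⋅√11]) ∪ ([6/77, 3/7] × {6/95, 5⋅√11}) ∪ ([6/77, 3/7) × [6/95, 5⋅√11))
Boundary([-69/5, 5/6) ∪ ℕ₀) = {-69/5, 5/6} ∪ (ℕ₀ \ (-69/5, 5/6))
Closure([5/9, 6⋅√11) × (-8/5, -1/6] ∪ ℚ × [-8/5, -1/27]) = (ℝ × ({-8/5} ∪ [-1/6, -1/27])) ∪ ([5/9, 6⋅√11) × (-8/5, -1/6]) ∪ ((ℚ ∪ (-∞, 5/9] ∪ [6⋅√11, ∞)) × [-8/5, -1/27])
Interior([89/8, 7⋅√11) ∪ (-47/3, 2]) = (-47/3, 2) ∪ (89/8, 7⋅√11)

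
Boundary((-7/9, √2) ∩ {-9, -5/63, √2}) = {-5/63}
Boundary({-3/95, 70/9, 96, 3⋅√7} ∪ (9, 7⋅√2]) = {-3/95, 70/9, 9, 96, 7⋅√2, 3⋅√7}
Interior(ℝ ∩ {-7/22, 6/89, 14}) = ∅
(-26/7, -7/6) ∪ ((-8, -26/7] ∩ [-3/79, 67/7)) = (-26/7, -7/6)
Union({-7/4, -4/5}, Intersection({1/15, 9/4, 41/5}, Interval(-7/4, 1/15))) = {-7/4, -4/5, 1/15}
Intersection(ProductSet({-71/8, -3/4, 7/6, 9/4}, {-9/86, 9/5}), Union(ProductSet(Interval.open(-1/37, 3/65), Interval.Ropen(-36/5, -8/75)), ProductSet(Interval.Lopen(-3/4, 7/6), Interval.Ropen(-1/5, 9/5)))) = ProductSet({7/6}, {-9/86})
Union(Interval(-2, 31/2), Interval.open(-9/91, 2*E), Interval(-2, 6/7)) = Interval(-2, 31/2)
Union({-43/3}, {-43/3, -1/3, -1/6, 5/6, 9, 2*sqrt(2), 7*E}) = {-43/3, -1/3, -1/6, 5/6, 9, 2*sqrt(2), 7*E}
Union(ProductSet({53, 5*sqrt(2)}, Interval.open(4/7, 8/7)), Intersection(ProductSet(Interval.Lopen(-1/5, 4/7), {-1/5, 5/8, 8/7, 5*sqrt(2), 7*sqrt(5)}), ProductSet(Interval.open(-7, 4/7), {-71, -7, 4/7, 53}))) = ProductSet({53, 5*sqrt(2)}, Interval.open(4/7, 8/7))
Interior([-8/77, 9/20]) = (-8/77, 9/20)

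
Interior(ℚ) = ∅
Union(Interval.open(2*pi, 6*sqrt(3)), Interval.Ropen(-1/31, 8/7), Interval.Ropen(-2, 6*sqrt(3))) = Interval.Ropen(-2, 6*sqrt(3))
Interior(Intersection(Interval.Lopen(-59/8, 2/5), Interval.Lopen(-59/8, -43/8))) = Interval.open(-59/8, -43/8)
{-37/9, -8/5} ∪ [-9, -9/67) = [-9, -9/67)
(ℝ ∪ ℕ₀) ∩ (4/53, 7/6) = (4/53, 7/6)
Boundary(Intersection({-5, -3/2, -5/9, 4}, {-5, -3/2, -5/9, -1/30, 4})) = {-5, -3/2, -5/9, 4}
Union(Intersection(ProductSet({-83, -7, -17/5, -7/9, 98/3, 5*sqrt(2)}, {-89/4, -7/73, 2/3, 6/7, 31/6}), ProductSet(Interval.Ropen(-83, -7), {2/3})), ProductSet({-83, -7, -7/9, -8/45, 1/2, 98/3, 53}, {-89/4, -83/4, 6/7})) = Union(ProductSet({-83}, {2/3}), ProductSet({-83, -7, -7/9, -8/45, 1/2, 98/3, 53}, {-89/4, -83/4, 6/7}))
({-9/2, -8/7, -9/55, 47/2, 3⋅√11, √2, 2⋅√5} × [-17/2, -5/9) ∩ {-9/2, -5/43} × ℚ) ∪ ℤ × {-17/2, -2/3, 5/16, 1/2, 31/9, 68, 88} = ({-9/2} × (ℚ ∩ [-17/2, -5/9))) ∪ (ℤ × {-17/2, -2/3, 5/16, 1/2, 31/9, 68, 88})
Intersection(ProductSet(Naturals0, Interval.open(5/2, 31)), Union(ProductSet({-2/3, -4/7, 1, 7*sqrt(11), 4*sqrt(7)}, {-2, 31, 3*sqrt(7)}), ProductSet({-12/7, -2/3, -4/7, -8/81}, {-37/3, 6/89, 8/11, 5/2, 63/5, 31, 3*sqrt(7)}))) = ProductSet({1}, {3*sqrt(7)})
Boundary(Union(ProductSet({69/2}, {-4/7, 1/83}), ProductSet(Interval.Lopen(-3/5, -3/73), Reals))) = Union(ProductSet({69/2}, {-4/7, 1/83}), ProductSet({-3/5, -3/73}, Reals))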